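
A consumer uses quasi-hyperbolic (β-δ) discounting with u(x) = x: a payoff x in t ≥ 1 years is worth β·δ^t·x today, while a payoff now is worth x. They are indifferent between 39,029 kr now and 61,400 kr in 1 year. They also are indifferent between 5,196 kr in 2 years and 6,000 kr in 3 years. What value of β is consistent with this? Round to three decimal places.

β ≈ 0.734

The second indifference involves only future payoffs, so β cancels: β·δ^2·5196 = β·δ^3·6000, giving δ = 5196/6000 = 0.86600.
The first indifference: 39029 = β·δ·61400, so β = 39029/(δ·61400) = 39029/(0.86600·61400) ≈ 0.734.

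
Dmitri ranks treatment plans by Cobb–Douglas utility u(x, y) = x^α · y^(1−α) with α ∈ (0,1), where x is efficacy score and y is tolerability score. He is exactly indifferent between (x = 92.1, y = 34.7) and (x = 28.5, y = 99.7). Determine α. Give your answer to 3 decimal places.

Set the two utilities equal: 92.1^α·34.7^(1−α) = 28.5^α·99.7^(1−α).
Taking logs: α·ln 92.1 + (1−α)·ln 34.7 = α·ln 28.5 + (1−α)·ln 99.7, i.e. α·1.172971 = (1−α)·1.055426.
Thus α·(2.228397) = 1.055426, so α = 1.055426/2.228397 ≈ 0.474.

α ≈ 0.474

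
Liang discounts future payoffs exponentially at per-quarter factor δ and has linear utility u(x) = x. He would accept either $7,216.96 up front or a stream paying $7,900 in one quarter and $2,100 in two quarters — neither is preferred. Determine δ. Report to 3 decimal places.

The stream is worth 7900δ + 2100δ² today, so 7900δ + 2100δ² = 7216.96.
That is, 2100δ² + 7900δ − 7216.96 = 0, a quadratic in δ.
The positive root is δ = [−7900 + √(7900² + 4·2100·7216.96)] / (2·2100) = (−7900 + 11092.000)/4200 ≈ 0.760.

δ ≈ 0.760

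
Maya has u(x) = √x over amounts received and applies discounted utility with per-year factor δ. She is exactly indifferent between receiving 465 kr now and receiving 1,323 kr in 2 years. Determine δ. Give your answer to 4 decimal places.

Equating discounted utilities: u(465) = δ^2·u(1323) ⇒ δ^2 = u(465)/u(1323).
Since u(x) = √x, δ^2 = √(465/1323) = 0.59285.
Taking the square root: δ = 0.59285^(1/2) ≈ 0.7700.

δ ≈ 0.7700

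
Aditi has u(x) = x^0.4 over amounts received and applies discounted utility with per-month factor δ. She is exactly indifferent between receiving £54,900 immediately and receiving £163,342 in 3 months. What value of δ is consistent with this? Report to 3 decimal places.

Equating discounted utilities: u(54900) = δ^3·u(163342) ⇒ δ^3 = u(54900)/u(163342).
Since u(x) = x^0.4, δ^3 = (54900/163342)^0.4 = 0.33610^0.4 = 0.64653.
So δ = 0.64653^(1/3) ≈ 0.865.

δ ≈ 0.865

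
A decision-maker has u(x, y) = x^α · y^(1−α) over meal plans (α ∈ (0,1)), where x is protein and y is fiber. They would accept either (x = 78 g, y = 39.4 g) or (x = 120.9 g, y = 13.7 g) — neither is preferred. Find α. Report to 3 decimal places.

α ≈ 0.707

The Cobb–Douglas utilities coincide, so 78^α·39.4^(1−α) = 120.9^α·13.7^(1−α).
(78/120.9)^α = (13.7/39.4)^(1−α); take logs: α·ln(78/120.9) = (1−α)·ln(13.7/39.4), i.e. α·-0.438255 = (1−α)·-1.056370.
So α/(1−α) = (-1.056370)/(-0.438255) = 2.410400, and α = 2.410400/3.410400 ≈ 0.707.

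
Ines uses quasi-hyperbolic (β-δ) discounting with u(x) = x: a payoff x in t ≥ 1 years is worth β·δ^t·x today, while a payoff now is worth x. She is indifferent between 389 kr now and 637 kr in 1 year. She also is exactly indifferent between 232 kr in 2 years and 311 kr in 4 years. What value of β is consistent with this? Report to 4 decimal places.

β ≈ 0.7070

The second indifference involves only future payoffs, so β cancels: β·δ^2·232 = β·δ^4·311, giving δ^2 = 232/311 = 0.74598, so δ = 0.86370.
Substituting δ into 389 = β·δ·637: β = 389/(550.178) ≈ 0.7070.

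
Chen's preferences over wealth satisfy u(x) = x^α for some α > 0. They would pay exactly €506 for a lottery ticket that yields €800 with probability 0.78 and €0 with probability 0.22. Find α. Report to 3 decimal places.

The lottery's expected utility is 0.78·u(800) + 0.22·u(0) = 0.78·800^α (since u(0) = 0 for α > 0).
Indifference: 506^α = 0.78·800^α, so (506/800)^α = 0.78.
α = ln(0.78) / ln(506/800) = -0.248461/-0.458075 ≈ 0.542.

α ≈ 0.542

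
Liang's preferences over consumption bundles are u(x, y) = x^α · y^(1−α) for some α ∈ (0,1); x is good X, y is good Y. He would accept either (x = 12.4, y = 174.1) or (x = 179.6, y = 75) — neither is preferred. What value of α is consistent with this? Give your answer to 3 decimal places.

α ≈ 0.240

Set the two utilities equal: 12.4^α·174.1^(1−α) = 179.6^α·75^(1−α).
Rearrange to (12.4/179.6)^α = (75/174.1)^(1−α) and take logs: α·-2.673036 = (1−α)·-0.842142.
So α/(1−α) = (-0.842142)/(-2.673036) = 0.315051, and α = 0.315051/1.315051 ≈ 0.240.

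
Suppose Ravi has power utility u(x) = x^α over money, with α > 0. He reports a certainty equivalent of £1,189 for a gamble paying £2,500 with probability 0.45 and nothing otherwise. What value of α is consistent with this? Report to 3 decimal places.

α ≈ 1.074

Since u(0) = 0, the lottery's EU is 0.45·2500^α.
Equating: 1189^α = 0.45·2500^α, i.e. 0.4756^α = 0.45.
Take logs: α = ln 0.45 / ln(1189/2500) ≈ 1.07445.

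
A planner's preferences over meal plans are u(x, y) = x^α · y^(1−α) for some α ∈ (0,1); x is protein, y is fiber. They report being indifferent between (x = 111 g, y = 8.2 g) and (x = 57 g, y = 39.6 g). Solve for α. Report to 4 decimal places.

The Cobb–Douglas utilities coincide, so 111^α·8.2^(1−α) = 57^α·39.6^(1−α).
Taking logs: α·ln 111 + (1−α)·ln 8.2 = α·ln 57 + (1−α)·ln 39.6, i.e. α·0.6664789 = (1−α)·1.5746950.
With A = 0.6664789 and B = 1.5746950: α·A = (1−α)·B, so α = B/(A+B) = 1.5746950/2.2411739 ≈ 0.7026.

α ≈ 0.7026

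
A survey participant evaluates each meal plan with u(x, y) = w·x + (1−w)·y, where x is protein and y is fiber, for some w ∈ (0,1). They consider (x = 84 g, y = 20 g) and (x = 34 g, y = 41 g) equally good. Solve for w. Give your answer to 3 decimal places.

Equating utilities: w·84 + (1−w)·20 = w·34 + (1−w)·41.
Collecting terms: w·50 = (1−w)·21.
Hence w = 21/(50+21) = 21/71 = 0.296.

w = 0.296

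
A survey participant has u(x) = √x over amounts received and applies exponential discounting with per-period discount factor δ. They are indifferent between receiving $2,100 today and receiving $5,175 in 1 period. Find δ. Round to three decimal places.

Indifference means u(2100) = δ · u(5175), so δ = u(2100)/u(5175).
Since u(x) = √x, δ = √(2100/5175) = 0.63702.

δ ≈ 0.637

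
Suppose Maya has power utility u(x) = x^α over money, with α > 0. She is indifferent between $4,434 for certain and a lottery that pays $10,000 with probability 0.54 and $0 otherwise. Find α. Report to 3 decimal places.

α ≈ 0.758

Since u(0) = 0, the lottery's EU is 0.54·10000^α.
Equating: 4434^α = 0.54·10000^α, i.e. 0.4434^α = 0.54.
Taking logs: α·ln(4434/10000) = ln(0.54), so α = -0.616186 / -0.813283 ≈ 0.758.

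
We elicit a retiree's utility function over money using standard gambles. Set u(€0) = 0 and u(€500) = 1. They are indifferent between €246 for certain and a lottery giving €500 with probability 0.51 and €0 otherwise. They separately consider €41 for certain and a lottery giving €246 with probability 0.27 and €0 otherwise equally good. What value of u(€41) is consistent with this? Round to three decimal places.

From the first indifference, u(€246) = 0.51·u(€500) + 0.49·u(€0) = 0.51·1 + 0.49·0 = 0.51.
Chaining: u(€41) = 0.27·0.51 + 0.73·0.00 = 0.1377.

0.138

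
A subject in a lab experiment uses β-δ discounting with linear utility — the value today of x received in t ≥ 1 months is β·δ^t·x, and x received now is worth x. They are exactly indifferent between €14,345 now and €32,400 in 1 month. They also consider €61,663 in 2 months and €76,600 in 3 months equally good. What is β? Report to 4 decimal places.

Both payoffs in the second observation are in the future, so β drops out: δ^2·61663 = δ^3·76600 ⇒ δ = 61663/76600 = 0.80500.
The first indifference: 14345 = β·δ·32400, so β = 14345/(δ·32400) = 14345/(0.80500·32400) ≈ 0.5500.

β ≈ 0.5500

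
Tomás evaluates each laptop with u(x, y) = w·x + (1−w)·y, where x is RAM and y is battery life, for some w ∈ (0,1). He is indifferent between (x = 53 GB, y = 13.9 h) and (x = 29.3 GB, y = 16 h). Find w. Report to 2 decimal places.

Indifference: w·53 + (1−w)·13.9 = w·29.3 + (1−w)·16.
w·(53−29.3) = (1−w)·(16−13.9), i.e. w·23.7 = (1−w)·2.1.
So w/(1−w) = 2.1/23.7 = 0.0886, giving w = 2.1/(23.7+2.1) = 0.08.

w = 0.08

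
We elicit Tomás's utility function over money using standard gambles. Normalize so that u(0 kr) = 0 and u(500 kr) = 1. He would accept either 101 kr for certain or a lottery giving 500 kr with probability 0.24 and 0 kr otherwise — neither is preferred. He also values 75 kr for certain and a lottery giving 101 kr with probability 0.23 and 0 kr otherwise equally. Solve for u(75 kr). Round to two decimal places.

First, u(101 kr) = 0.24·u(500 kr) + 0.76·u(0 kr) = 0.24.
The second indifference gives u(75 kr) = 0.23·u(101 kr) + 0.77·u(0 kr) = 0.23·0.24 + 0.77·0.00 = 0.0552.

0.06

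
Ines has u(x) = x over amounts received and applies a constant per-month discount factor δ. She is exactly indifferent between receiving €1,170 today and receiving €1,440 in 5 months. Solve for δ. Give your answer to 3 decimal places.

δ ≈ 0.959

Equating discounted utilities: u(1170) = δ^5·u(1440) ⇒ δ^5 = u(1170)/u(1440).
With u(x) = x: δ^5 = 1170/1440 = 0.81250.
So δ = 0.81250^(1/5) ≈ 0.959.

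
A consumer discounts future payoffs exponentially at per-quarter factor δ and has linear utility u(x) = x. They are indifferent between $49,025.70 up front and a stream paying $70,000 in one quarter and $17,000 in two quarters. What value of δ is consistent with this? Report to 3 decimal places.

Present value of the stream is 70000·δ + 17000·δ². Indifference gives 70000δ + 17000δ² = 49025.70.
So 17000δ² + 70000δ − 49025.70 = 0.
By the quadratic formula (taking the positive root), δ = (−70000 + √8233747600.00) / 34000 ≈ 0.610.

δ ≈ 0.610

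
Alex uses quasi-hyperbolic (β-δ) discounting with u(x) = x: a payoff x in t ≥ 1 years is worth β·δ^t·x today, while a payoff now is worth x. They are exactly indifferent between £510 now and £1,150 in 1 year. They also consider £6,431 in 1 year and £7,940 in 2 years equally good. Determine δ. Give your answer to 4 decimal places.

The second indifference involves only future payoffs, so β cancels: β·δ^1·6431 = β·δ^2·7940, giving δ = 6431/7940 = 0.80995.

δ ≈ 0.8099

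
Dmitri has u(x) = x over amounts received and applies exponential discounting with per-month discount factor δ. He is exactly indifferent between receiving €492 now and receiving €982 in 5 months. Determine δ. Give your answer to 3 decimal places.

δ ≈ 0.871

Indifference means u(492) = δ^5 · u(982), so δ^5 = u(492)/u(982).
With u(x) = x: δ^5 = 492/982 = 0.50102.
So δ = 0.50102^(1/5) ≈ 0.871.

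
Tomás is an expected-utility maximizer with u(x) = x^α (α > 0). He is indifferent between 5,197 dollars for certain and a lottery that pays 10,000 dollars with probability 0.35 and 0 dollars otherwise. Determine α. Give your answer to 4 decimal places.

The lottery's expected utility is 0.35·u(10000) + 0.65·u(0) = 0.35·10000^α (since u(0) = 0 for α > 0).
Setting u(5197) equal to that: 5197^α = 0.35·10000^α ⇒ (5197/10000)^α = 0.35.
Take logs: α = ln 0.35 / ln(5197/10000) ≈ 1.603998.

α ≈ 1.6040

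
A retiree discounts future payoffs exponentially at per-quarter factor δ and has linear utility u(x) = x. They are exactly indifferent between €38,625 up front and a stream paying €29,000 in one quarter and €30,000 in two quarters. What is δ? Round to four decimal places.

δ ≈ 0.7500

The stream is worth 29000δ + 30000δ² today, so 29000δ + 30000δ² = 38625.
So 30000δ² + 29000δ − 38625 = 0.
By the quadratic formula (taking the positive root), δ = (−29000 + √5476000000.00) / 60000 ≈ 0.7500.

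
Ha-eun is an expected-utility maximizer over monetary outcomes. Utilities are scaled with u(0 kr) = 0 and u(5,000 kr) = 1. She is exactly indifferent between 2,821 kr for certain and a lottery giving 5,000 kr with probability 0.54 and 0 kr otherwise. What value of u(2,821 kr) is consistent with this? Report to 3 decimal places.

u(2,821 kr) equals the lottery's expected utility: 0.54·1 + 0.46·0 = 0.54.

0.540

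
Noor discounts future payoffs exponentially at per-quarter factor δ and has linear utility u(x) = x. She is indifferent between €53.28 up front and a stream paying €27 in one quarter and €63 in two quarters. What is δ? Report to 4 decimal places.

δ ≈ 0.7300

Equating present values: 53.28 = 27δ + 63δ².
Rearranged: 63δ² + 27δ − 53.28 = 0.
δ = (−27 + √(27² + 4·63·53.28)) / (2·63) = (−27 + √14155.56) / 126 ≈ 0.7300.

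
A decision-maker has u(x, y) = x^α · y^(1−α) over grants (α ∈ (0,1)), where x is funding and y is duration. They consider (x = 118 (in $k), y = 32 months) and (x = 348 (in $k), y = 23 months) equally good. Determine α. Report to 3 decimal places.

The Cobb–Douglas utilities coincide, so 118^α·32^(1−α) = 348^α·23^(1−α).
(118/348)^α = (23/32)^(1−α); take logs: α·ln(118/348) = (1−α)·ln(23/32), i.e. α·-1.081518 = (1−α)·-0.330242.
With A = -1.081518 and B = -0.330242: α·A = (1−α)·B, so α = B/(A+B) = -0.330242/-1.411760 ≈ 0.234.

α ≈ 0.234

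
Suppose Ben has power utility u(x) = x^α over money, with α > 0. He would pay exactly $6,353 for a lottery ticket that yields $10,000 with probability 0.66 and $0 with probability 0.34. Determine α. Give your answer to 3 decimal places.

α ≈ 0.916

The lottery's expected utility is 0.66·u(10000) + 0.34·u(0) = 0.66·10000^α (since u(0) = 0 for α > 0).
Equating: 6353^α = 0.66·10000^α, i.e. 0.6353^α = 0.66.
α = ln(0.66) / ln(6353/10000) = -0.415515/-0.453658 ≈ 0.916.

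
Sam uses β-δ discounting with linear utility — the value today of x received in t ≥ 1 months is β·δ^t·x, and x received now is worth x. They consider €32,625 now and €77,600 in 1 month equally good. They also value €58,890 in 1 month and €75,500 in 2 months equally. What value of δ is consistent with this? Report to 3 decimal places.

δ ≈ 0.780

The second indifference involves only future payoffs, so β cancels: β·δ^1·58890 = β·δ^2·75500, giving δ = 58890/75500 = 0.78000.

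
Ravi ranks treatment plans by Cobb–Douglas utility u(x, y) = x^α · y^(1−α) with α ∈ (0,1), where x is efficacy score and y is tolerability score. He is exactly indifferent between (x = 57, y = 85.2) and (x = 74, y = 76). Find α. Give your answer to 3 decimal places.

α ≈ 0.304

The Cobb–Douglas utilities coincide, so 57^α·85.2^(1−α) = 74^α·76^(1−α).
Rearrange to (57/74)^α = (76/85.2)^(1−α) and take logs: α·-0.261014 = (1−α)·-0.114268.
So α/(1−α) = (-0.114268)/(-0.261014) = 0.437785, and α = 0.437785/1.437785 ≈ 0.304.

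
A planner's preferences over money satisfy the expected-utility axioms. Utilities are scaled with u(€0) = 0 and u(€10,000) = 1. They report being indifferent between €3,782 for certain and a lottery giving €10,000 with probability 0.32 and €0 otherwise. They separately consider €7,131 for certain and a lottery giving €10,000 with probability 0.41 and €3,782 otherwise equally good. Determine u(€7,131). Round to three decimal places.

0.599

The first gamble pins u(€3,782): it must equal 0.32·1 + 0.68·0 = 0.32.
The second indifference gives u(€7,131) = 0.41·u(€10,000) + 0.59·u(€3,782) = 0.41·1.00 + 0.59·0.32 = 0.5988.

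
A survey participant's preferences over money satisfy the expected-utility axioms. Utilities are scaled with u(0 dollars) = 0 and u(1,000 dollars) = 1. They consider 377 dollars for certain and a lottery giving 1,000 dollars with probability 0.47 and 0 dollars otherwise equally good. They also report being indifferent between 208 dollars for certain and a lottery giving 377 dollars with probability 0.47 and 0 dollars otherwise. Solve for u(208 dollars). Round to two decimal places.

First, u(377 dollars) = 0.47·u(1,000 dollars) + 0.53·u(0 dollars) = 0.47.
The second indifference gives u(208 dollars) = 0.47·u(377 dollars) + 0.53·u(0 dollars) = 0.47·0.47 + 0.53·0.00 = 0.2209.

0.22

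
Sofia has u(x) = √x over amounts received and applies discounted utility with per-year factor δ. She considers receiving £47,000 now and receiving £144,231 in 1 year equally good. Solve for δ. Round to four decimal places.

Indifference means u(47000) = δ · u(144231), so δ = u(47000)/u(144231).
With u(x) = √x: δ = √47000/√144231 = √(47000/144231) = 0.57085.

δ ≈ 0.5708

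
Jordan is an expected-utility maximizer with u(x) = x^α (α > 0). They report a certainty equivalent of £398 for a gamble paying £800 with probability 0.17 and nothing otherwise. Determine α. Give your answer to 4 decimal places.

The lottery's expected utility is 0.17·u(800) + 0.83·u(0) = 0.17·800^α (since u(0) = 0 for α > 0).
Indifference: 398^α = 0.17·800^α, so (398/800)^α = 0.17.
α = ln(0.17) / ln(398/800) = -1.7719568/-0.6981597 ≈ 2.5380.

α ≈ 2.5380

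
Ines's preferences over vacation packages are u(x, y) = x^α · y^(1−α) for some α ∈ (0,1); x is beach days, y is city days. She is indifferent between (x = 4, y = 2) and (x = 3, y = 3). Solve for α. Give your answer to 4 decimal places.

α ≈ 0.5850

Indifference: 4^α · 2^(1−α) = 3^α · 3^(1−α).
(4/3)^α = (3/2)^(1−α); take logs: α·ln(4/3) = (1−α)·ln(3/2), i.e. α·0.2876821 = (1−α)·0.4054651.
So α/(1−α) = (0.4054651)/(0.2876821) = 1.4094207, and α = 1.4094207/2.4094207 ≈ 0.5850.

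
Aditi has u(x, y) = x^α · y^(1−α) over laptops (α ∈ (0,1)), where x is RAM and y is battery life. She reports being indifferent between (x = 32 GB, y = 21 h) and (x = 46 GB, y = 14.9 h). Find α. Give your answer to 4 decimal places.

α ≈ 0.4860

Indifference: 32^α · 21^(1−α) = 46^α · 14.9^(1−α).
(32/46)^α = (14.9/21)^(1−α); take logs: α·ln(32/46) = (1−α)·ln(14.9/21), i.e. α·-0.3629055 = (1−α)·-0.3431612.
With A = -0.3629055 and B = -0.3431612: α·A = (1−α)·B, so α = B/(A+B) = -0.3431612/-0.7060667 ≈ 0.4860.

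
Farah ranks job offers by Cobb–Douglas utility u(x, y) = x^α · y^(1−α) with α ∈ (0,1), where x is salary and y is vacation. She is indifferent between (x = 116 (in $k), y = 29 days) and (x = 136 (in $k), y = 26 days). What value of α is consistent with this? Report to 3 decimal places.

α ≈ 0.407

Indifference: 116^α · 29^(1−α) = 136^α · 26^(1−α).
Taking logs: α·ln 116 + (1−α)·ln 29 = α·ln 136 + (1−α)·ln 26, i.e. α·-0.159065 = (1−α)·-0.109199.
So α/(1−α) = (-0.109199)/(-0.159065) = 0.686506, and α = 0.686506/1.686506 ≈ 0.407.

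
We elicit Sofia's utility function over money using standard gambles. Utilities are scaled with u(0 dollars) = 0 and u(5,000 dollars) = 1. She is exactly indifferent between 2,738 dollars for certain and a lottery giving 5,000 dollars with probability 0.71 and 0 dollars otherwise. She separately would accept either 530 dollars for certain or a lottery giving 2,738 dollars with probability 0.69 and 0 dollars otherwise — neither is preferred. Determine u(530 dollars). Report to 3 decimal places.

0.490

The first gamble pins u(2,738 dollars): it must equal 0.71·1 + 0.29·0 = 0.71.
Chaining: u(530 dollars) = 0.69·0.71 + 0.31·0.00 = 0.4899.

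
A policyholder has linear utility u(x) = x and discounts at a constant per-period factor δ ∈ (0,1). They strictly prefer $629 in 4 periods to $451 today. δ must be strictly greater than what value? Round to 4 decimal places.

δ > 0.9202

Comparing present values: 451 < δ^4·629.
So δ^4 > 451/629 = 0.71701; taking the 4th root of both positive sides preserves the inequality.
δ > (451/629)^(1/4) ≈ 0.9202.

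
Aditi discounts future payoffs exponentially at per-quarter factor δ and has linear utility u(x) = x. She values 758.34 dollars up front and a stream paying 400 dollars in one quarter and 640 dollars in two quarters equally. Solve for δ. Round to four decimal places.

δ ≈ 0.8200

Present value of the stream is 400·δ + 640·δ². Indifference gives 400δ + 640δ² = 758.34.
That is, 640δ² + 400δ − 758.34 = 0, a quadratic in δ.
By the quadratic formula (taking the positive root), δ = (−400 + √2101350.40) / 1280 ≈ 0.8200.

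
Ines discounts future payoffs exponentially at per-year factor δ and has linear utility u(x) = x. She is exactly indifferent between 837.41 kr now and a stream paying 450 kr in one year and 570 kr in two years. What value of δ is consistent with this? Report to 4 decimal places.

δ ≈ 0.8800

Present value of the stream is 450·δ + 570·δ². Indifference gives 450δ + 570δ² = 837.41.
So 570δ² + 450δ − 837.41 = 0.
The positive root is δ = [−450 + √(450² + 4·570·837.41)] / (2·570) = (−450 + 1453.202)/1140 ≈ 0.8800.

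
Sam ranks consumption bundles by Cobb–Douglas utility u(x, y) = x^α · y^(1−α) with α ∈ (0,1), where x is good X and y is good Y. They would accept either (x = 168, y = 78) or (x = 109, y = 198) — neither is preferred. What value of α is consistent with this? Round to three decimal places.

Set the two utilities equal: 168^α·78^(1−α) = 109^α·198^(1−α).
(168/109)^α = (198/78)^(1−α); take logs: α·ln(168/109) = (1−α)·ln(198/78), i.e. α·0.432616 = (1−α)·0.931558.
So α/(1−α) = (0.931558)/(0.432616) = 2.153314, and α = 2.153314/3.153314 ≈ 0.683.

α ≈ 0.683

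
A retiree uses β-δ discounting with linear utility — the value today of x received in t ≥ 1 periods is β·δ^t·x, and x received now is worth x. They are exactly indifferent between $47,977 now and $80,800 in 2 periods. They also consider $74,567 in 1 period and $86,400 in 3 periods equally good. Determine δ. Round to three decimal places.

Both payoffs in the second observation are in the future, so β drops out: δ^1·74567 = δ^3·86400 ⇒ δ^2 = 74567/86400 = 0.86304, so δ = 0.92900.

δ ≈ 0.929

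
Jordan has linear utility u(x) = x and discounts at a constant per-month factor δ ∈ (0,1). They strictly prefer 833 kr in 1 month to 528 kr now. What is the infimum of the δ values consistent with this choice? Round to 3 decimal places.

δ > 0.634

Under u(x) = x this choice says 528 < δ·833.
So δ > 528/833 = 0.63385.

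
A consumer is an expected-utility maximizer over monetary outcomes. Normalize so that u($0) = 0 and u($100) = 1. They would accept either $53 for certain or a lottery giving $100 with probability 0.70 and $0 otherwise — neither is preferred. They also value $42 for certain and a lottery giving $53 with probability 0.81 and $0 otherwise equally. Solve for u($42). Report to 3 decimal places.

0.567

First, u($53) = 0.70·u($100) + 0.30·u($0) = 0.70.
Then u($42) = 0.81·u($53) + 0.19·u($0) = 0.81·0.70 + 0.19·0.00 = 0.5670.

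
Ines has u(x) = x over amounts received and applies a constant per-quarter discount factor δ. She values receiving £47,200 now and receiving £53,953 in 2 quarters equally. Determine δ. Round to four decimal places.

δ ≈ 0.9353

Equating discounted utilities: u(47200) = δ^2·u(53953) ⇒ δ^2 = u(47200)/u(53953).
With u(x) = x: δ^2 = 47200/53953 = 0.87484.
Taking the square root: δ = 0.87484^(1/2) ≈ 0.9353.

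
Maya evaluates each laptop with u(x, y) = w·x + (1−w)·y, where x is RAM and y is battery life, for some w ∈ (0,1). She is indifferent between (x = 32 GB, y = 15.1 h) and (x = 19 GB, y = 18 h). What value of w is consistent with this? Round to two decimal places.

w = 0.18

Indifference: w·32 + (1−w)·15.1 = w·19 + (1−w)·18.
Rearranging, 13·w − 2.9·(1−w) = 0.
The marginal rate of substitution is 2.9/13, so w = 2.9/(13+2.9) = 0.18.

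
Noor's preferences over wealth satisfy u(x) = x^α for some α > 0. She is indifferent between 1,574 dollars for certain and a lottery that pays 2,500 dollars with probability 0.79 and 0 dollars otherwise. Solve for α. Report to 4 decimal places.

α ≈ 0.5095

EU(lottery) = 0.79·2500^α + 0.21·0 = 0.79·2500^α.
Setting u(1574) equal to that: 1574^α = 0.79·2500^α ⇒ (1574/2500)^α = 0.79.
Take logs: α = ln 0.79 / ln(1574/2500) ≈ 0.509482.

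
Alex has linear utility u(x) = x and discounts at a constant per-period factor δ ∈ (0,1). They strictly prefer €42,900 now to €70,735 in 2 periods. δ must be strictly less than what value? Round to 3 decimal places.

δ < 0.779

Comparing present values: 42900 > δ^2·70735.
Dividing by 70735: δ^2 < 0.60649. Both sides are positive, so the square root keeps the direction.
δ < (42900/70735)^(1/2) ≈ 0.779.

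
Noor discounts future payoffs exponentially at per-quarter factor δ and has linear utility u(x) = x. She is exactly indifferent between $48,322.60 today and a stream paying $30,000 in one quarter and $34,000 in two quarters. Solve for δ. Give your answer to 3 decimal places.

δ ≈ 0.830

The stream is worth 30000δ + 34000δ² today, so 30000δ + 34000δ² = 48322.60.
Rearranged: 34000δ² + 30000δ − 48322.60 = 0.
δ = (−30000 + √(30000² + 4·34000·48322.60)) / (2·34000) = (−30000 + √7471873600.00) / 68000 ≈ 0.830.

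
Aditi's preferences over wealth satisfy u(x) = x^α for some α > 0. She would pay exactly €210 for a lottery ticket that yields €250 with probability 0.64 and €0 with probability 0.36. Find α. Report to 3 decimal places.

α ≈ 2.560

EU(lottery) = 0.64·250^α + 0.36·0 = 0.64·250^α.
Equating: 210^α = 0.64·250^α, i.e. 0.8400^α = 0.64.
Take logs: α = ln 0.64 / ln(210/250) ≈ 2.55967.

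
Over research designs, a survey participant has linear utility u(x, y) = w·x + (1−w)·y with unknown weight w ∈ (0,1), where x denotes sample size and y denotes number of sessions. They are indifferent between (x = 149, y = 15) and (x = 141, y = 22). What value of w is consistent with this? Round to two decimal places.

Equating utilities: w·149 + (1−w)·15 = w·141 + (1−w)·22.
w·(149−141) = (1−w)·(22−15), i.e. w·8 = (1−w)·7.
Hence w = 7/(8+7) = 7/15 = 0.47.

w = 0.47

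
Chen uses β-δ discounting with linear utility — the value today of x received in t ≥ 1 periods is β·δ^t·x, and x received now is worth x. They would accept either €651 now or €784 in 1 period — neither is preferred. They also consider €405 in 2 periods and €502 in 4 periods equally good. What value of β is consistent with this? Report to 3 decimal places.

β ≈ 0.924

Both payoffs in the second observation are in the future, so β drops out: δ^2·405 = δ^4·502 ⇒ δ^2 = 405/502 = 0.80677, so δ = 0.89821.
Now use the now-vs-future pair: 651 = β·δ·784 gives β = 651/(0.89821·784) ≈ 0.924.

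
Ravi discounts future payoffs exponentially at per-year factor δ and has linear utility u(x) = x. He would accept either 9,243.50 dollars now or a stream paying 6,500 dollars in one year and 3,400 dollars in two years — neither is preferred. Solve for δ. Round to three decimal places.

The stream is worth 6500δ + 3400δ² today, so 6500δ + 3400δ² = 9243.50.
So 3400δ² + 6500δ − 9243.50 = 0.
The positive root is δ = [−6500 + √(6500² + 4·3400·9243.50)] / (2·3400) = (−6500 + 12960.000)/6800 ≈ 0.950.

δ ≈ 0.950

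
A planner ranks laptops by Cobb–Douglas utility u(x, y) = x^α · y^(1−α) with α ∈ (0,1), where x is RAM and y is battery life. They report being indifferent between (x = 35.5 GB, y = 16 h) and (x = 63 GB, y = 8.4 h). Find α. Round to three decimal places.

Indifference: 35.5^α · 16^(1−α) = 63^α · 8.4^(1−α).
Taking logs: α·ln 35.5 + (1−α)·ln 16 = α·ln 63 + (1−α)·ln 8.4, i.e. α·-0.573602 = (1−α)·-0.644357.
With A = -0.573602 and B = -0.644357: α·A = (1−α)·B, so α = B/(A+B) = -0.644357/-1.217959 ≈ 0.529.

α ≈ 0.529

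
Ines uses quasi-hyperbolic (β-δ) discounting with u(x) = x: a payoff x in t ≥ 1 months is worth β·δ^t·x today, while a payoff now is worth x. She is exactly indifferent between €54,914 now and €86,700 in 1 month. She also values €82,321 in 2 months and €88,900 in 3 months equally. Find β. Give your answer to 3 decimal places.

β ≈ 0.684

From the later pair, β·δ^2·82321 = β·δ^3·88900; dividing through, δ = 82321/88900 = 0.92600.
Substituting δ into 54914 = β·δ·86700: β = 54914/(80283.810) ≈ 0.684.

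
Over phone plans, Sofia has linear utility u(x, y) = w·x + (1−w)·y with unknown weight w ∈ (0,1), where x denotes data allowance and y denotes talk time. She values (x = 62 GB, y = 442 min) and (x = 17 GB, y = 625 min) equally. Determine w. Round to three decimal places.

Indifference: w·62 + (1−w)·442 = w·17 + (1−w)·625.
Rearranging, 45·w − 183·(1−w) = 0.
So w/(1−w) = 183/45 = 4.0667, giving w = 183/(45+183) = 0.803.

w = 0.803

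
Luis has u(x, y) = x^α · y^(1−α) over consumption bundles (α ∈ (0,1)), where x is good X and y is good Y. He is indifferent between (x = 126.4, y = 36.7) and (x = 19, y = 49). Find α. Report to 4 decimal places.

Indifference: 126.4^α · 36.7^(1−α) = 19^α · 49^(1−α).
Taking logs: α·ln 126.4 + (1−α)·ln 36.7 = α·ln 19 + (1−α)·ln 49, i.e. α·1.8950125 = (1−α)·0.2890435.
With A = 1.8950125 and B = 0.2890435: α·A = (1−α)·B, so α = B/(A+B) = 0.2890435/2.1840560 ≈ 0.1323.

α ≈ 0.1323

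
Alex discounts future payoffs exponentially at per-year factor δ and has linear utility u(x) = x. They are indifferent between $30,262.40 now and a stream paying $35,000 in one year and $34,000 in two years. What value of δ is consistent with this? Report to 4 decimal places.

Present value of the stream is 35000·δ + 34000·δ². Indifference gives 35000δ + 34000δ² = 30262.40.
Rearranged: 34000δ² + 35000δ − 30262.40 = 0.
The positive root is δ = [−35000 + √(35000² + 4·34000·30262.40)] / (2·34000) = (−35000 + 73080.000)/68000 ≈ 0.5600.

δ ≈ 0.5600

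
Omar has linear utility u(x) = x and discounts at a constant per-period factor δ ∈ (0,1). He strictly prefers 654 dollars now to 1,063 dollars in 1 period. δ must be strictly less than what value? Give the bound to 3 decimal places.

The preference means 654 > δ·1063.
So δ < 654/1063 = 0.61524.

δ < 0.615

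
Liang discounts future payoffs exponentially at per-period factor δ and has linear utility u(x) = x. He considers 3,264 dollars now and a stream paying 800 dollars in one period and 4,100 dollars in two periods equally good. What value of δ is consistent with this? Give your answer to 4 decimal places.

The stream is worth 800δ + 4100δ² today, so 800δ + 4100δ² = 3264.
So 4100δ² + 800δ − 3264 = 0.
The positive root is δ = [−800 + √(800² + 4·4100·3264)] / (2·4100) = (−800 + 7360.000)/8200 ≈ 0.8000.

δ ≈ 0.8000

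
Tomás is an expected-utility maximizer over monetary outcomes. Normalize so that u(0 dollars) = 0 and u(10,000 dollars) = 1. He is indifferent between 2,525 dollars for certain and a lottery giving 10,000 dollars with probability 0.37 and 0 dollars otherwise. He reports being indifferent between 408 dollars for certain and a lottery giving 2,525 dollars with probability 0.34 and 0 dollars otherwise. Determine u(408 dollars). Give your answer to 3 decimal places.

0.126

First, u(2,525 dollars) = 0.37·u(10,000 dollars) + 0.63·u(0 dollars) = 0.37.
Then u(408 dollars) = 0.34·u(2,525 dollars) + 0.66·u(0 dollars) = 0.34·0.37 + 0.66·0.00 = 0.1258.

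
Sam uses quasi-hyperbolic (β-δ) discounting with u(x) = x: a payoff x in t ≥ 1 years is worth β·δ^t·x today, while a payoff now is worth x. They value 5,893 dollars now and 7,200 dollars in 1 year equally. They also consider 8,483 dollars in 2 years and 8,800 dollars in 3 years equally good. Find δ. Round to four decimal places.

δ ≈ 0.9640

From the later pair, β·δ^2·8483 = β·δ^3·8800; dividing through, δ = 8483/8800 = 0.96398.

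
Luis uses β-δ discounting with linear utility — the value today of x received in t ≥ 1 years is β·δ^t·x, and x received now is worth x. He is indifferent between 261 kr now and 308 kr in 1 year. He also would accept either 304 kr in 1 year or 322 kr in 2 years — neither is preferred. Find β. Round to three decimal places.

Both payoffs in the second observation are in the future, so β drops out: δ^1·304 = δ^2·322 ⇒ δ = 304/322 = 0.94410.
Now use the now-vs-future pair: 261 = β·δ·308 gives β = 261/(0.94410·308) ≈ 0.898.

β ≈ 0.898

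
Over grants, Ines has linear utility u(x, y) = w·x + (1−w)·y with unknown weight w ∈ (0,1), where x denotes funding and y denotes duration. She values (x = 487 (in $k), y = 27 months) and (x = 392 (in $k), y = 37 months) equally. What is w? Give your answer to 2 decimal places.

w = 0.10

Equating utilities: w·487 + (1−w)·27 = w·392 + (1−w)·37.
Rearranging, 95·w − 10·(1−w) = 0.
So w/(1−w) = 10/95 = 0.1053, giving w = 10/(95+10) = 0.10.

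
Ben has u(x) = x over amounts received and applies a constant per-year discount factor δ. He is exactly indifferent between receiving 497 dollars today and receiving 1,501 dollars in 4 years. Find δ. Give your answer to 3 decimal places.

δ ≈ 0.759

Indifference means u(497) = δ^4 · u(1501), so δ^4 = u(497)/u(1501).
With u(x) = x: δ^4 = 497/1501 = 0.33111.
So δ = 0.33111^(1/4) ≈ 0.759.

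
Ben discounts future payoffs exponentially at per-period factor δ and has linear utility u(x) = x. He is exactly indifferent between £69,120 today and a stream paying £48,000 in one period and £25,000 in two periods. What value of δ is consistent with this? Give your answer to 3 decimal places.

The stream is worth 48000δ + 25000δ² today, so 48000δ + 25000δ² = 69120.
Rearranged: 25000δ² + 48000δ − 69120 = 0.
The positive root is δ = [−48000 + √(48000² + 4·25000·69120)] / (2·25000) = (−48000 + 96000.000)/50000 ≈ 0.960.

δ ≈ 0.960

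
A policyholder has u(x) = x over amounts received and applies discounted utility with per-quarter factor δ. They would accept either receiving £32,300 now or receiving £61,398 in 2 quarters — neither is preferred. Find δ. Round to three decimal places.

Equating discounted utilities: u(32300) = δ^2·u(61398) ⇒ δ^2 = u(32300)/u(61398).
With u(x) = x: δ^2 = 32300/61398 = 0.52608.
So δ = 0.52608^(1/2) ≈ 0.725.

δ ≈ 0.725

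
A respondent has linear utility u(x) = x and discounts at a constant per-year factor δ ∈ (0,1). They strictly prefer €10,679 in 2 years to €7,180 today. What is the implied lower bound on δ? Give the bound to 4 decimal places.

δ > 0.8200

The preference means 7180 < δ^2·10679.
Hence δ^2 > 7180/10679 = 0.67235, and x ↦ x^(1/2) is increasing on (0,∞).
δ > 0.67235^(1/2) = 0.8200.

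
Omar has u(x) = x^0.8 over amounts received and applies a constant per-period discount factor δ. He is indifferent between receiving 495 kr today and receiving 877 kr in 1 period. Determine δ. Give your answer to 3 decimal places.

δ ≈ 0.633

Indifference means u(495) = δ · u(877), so δ = u(495)/u(877).
Since u(x) = x^0.8, δ = (495/877)^0.8 = 0.56442^0.8 = 0.63283.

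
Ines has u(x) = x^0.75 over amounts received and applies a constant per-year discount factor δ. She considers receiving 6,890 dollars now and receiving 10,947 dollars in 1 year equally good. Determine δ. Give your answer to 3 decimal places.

δ ≈ 0.707

The payoff in 1 year is discounted by δ, so u(6890) = δ·u(10947) and δ = u(6890)/u(10947).
With u(x) = x^0.75: δ = 6890^0.75/10947^0.75 = (6890/10947)^0.75 = 0.70663.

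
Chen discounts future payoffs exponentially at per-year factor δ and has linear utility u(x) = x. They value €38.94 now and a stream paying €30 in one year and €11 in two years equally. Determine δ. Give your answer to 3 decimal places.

Equating present values: 38.94 = 30δ + 11δ².
So 11δ² + 30δ − 38.94 = 0.
δ = (−30 + √(30² + 4·11·38.94)) / (2·11) = (−30 + √2613.36) / 22 ≈ 0.960.

δ ≈ 0.960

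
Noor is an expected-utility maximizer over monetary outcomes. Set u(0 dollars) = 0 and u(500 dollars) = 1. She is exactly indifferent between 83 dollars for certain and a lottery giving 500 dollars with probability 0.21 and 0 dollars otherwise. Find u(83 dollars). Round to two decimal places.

By the standard-gamble method, u(83 dollars) is just the indifference probability on the best outcome: 0.21.

0.21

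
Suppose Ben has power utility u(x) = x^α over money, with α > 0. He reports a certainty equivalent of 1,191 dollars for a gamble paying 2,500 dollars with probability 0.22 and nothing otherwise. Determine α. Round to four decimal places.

α ≈ 2.0420

The lottery's expected utility is 0.22·u(2500) + 0.78·u(0) = 0.22·2500^α (since u(0) = 0 for α > 0).
Setting u(1191) equal to that: 1191^α = 0.22·2500^α ⇒ (1191/2500)^α = 0.22.
Taking logs: α·ln(1191/2500) = ln(0.22), so α = -1.5141277 / -0.7414974 ≈ 2.0420.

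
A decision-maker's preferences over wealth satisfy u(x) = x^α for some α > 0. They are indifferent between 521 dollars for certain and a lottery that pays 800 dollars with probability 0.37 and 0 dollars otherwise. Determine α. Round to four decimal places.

The lottery's expected utility is 0.37·u(800) + 0.63·u(0) = 0.37·800^α (since u(0) = 0 for α > 0).
Indifference: 521^α = 0.37·800^α, so (521/800)^α = 0.37.
Taking logs: α·ln(521/800) = ln(0.37), so α = -0.9942523 / -0.4288617 ≈ 2.3184.

α ≈ 2.3184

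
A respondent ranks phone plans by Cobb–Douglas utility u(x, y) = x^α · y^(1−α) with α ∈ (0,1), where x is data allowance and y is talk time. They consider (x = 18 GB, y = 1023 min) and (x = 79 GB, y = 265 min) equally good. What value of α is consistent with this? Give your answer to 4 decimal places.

α ≈ 0.4773

Set the two utilities equal: 18^α·1023^(1−α) = 79^α·265^(1−α).
Taking logs: α·ln 18 + (1−α)·ln 1023 = α·ln 79 + (1−α)·ln 265, i.e. α·-1.4790761 = (1−α)·-1.3507649.
Thus α·(-2.8298410) = -1.3507649, so α = -1.3507649/-2.8298410 ≈ 0.4773.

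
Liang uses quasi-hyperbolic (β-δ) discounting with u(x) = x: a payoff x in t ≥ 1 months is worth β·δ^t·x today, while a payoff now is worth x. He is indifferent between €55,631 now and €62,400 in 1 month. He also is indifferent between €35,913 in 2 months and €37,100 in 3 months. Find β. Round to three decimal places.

Both payoffs in the second observation are in the future, so β drops out: δ^2·35913 = δ^3·37100 ⇒ δ = 35913/37100 = 0.96801.
Now use the now-vs-future pair: 55631 = β·δ·62400 gives β = 55631/(0.96801·62400) ≈ 0.921.

β ≈ 0.921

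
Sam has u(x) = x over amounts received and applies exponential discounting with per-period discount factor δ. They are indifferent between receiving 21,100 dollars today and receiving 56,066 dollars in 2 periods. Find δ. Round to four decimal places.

δ ≈ 0.6135

Indifference means u(21100) = δ^2 · u(56066), so δ^2 = u(21100)/u(56066).
With u(x) = x: δ^2 = 21100/56066 = 0.37634.
Hence δ = (0.37634)^(1/2) = 0.613467.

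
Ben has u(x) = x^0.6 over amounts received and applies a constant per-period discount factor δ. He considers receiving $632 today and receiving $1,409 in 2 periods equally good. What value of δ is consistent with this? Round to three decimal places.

Equating discounted utilities: u(632) = δ^2·u(1409) ⇒ δ^2 = u(632)/u(1409).
Since u(x) = x^0.6, δ^2 = (632/1409)^0.6 = 0.44855^0.6 = 0.61814.
So δ = 0.61814^(1/2) ≈ 0.786.

δ ≈ 0.786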